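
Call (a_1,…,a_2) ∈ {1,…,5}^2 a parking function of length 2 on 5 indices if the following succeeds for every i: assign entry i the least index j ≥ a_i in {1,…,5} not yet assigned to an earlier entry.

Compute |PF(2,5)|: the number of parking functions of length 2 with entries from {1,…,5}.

24

|PF| = (6−2)·6^(2−1) = 4·6 = 24 [KW]
E.g. (1,5) → sorted (1,5): b_i ≤ 3+i ∀i, a PF.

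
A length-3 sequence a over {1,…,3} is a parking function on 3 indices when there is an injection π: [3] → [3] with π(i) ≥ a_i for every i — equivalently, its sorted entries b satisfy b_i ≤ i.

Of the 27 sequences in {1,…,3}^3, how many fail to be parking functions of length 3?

11

|PF(3,3)| = (3+1−3)·(3+1)^{3−1} = 1 · 16 = 16 (Konheim–Weiss)
One tuple (3,3,3) → sorted (3,3,3): b_1=3>1, not a PF.
3^3 − 16 = 27 − 16 = 11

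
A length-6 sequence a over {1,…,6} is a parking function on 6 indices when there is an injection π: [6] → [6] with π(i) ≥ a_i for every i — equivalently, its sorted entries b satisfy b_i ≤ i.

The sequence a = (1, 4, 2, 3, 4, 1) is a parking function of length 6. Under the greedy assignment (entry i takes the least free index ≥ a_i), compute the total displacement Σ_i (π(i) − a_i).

Σπ(i) = 1+…+6 = 21; Σa = 1+4+2+3+4+1 = 15; disp = 21−15 = 6.

6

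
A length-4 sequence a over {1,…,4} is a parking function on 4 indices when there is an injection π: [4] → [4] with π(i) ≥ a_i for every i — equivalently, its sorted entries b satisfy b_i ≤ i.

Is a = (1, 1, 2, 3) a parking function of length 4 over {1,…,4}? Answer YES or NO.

Rearranged: b = (1, 1, 2, 3).
  b_1=1 ≤ 1
  b_2=1 ≤ 2
  b_3=2 ≤ 3
  b_4=3 ≤ 4
All bounds hold ⇒ YES

YES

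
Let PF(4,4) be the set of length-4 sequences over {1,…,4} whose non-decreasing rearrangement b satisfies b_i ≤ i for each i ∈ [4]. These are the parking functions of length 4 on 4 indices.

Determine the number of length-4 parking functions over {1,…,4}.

125

|PF| = 1·5^3 = 1·125 = 125 (Pollak)
E.g. (2,2,3,1) → sorted (1,2,2,3): b_i ≤ i ∀i, a PF.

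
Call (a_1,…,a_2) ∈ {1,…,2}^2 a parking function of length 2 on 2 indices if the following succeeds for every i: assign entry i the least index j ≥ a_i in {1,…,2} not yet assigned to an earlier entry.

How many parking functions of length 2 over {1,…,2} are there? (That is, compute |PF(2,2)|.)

#PF = (3−2)·3^(2−1) = 1×3 = 3
E.g. (1,1) → sorted (1,1): b_i ≤ i ∀i, a PF.

3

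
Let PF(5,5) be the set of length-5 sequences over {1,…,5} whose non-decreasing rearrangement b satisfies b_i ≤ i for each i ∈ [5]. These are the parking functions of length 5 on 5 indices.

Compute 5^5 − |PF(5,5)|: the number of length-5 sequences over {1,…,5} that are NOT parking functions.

|PF(5,5)| = (5−5+1)·(5+1)^(5−1) = 1·1296 = 1296
One tuple (2,4,4,5,4) → sorted (2,4,4,4,5): b_1=2>1, not a PF.
5^5 − 1296 = 3125 − 1296 = 1829

1829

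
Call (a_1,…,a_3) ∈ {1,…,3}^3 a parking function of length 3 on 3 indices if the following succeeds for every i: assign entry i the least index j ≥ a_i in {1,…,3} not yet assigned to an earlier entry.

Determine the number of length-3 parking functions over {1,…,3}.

|PF(3,3)| = (3+1−3)·(3+1)^{3−1} = 1×16 = 16
One tuple (1,1,3) → sorted (1,1,3): b_i ≤ i ∀i, a PF.

16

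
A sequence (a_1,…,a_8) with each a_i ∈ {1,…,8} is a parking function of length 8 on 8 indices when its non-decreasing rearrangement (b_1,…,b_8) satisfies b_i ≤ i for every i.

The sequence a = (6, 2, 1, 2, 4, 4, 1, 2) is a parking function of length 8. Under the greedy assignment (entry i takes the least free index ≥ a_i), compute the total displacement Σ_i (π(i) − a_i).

Σπ = 8·9/2 = 36 (π permutes [8]); Σa = 6+2+1+2+4+4+1+2 = 22; disp = 36−22 = 14.

14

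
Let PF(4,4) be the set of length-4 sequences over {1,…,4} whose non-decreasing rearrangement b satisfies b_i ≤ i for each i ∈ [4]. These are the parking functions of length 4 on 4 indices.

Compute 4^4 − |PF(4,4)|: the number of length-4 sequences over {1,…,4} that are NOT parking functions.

131

|PF| = (5−4)·5^(4−1) = 1 · 125 = 125 (Pollak)
Example (3,4,2,2) → sorted (2,2,3,4): b_1=2>1, not a PF.
Total 256; non-PF = 256−125 = 131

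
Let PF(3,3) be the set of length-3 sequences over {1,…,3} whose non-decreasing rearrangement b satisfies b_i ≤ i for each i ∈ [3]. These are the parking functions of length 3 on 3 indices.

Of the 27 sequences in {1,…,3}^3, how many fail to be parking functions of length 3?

11

#PF = (4−3)·4^(3−1) = 1 · 16 = 16
One tuple (3,3,3) → sorted (3,3,3): b_1=3>1, not a PF.
Total 27; non-PF = 27−16 = 11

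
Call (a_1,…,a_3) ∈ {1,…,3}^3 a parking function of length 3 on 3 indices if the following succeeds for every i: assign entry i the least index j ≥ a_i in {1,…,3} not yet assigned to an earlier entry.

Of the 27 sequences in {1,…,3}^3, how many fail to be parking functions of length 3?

#PF = (3+1−3)·(3+1)^{3−1} = 1×16 = 16
Check (3,2,2) → sorted (2,2,3): b_1=2>1, not a PF.
Total 27; non-PF = 27−16 = 11

11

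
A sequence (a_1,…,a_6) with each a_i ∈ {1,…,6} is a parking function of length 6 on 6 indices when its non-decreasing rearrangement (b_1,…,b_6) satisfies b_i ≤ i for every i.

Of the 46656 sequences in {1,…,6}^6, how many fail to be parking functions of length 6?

29849

|PF| = (6−6+1)·(6+1)^(6−1) = 1×16807 = 16807 (Pollak)
E.g. (5,4,6,5,4,6) → sorted (4,4,5,5,6,6): b_1=4>1, not a PF.
So 46656 − 16807 = 29849 fail.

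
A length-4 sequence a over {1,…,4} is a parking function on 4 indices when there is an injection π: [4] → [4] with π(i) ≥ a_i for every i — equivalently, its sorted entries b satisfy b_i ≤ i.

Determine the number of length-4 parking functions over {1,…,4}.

|PF| = 1·5^3 = 1·125 = 125 (Pollak)
Example (1,4,2,3) → sorted (1,2,3,4): b_i ≤ i ∀i, a PF.

125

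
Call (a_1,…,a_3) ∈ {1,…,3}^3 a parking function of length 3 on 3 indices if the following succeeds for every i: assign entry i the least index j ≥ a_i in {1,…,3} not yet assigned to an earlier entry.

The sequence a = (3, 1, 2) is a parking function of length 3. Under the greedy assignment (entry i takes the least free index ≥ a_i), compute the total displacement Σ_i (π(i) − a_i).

Σπ(i) = 1+…+3 = 6; Σa = 3+1+2 = 6; disp = 6−6 = 0.

0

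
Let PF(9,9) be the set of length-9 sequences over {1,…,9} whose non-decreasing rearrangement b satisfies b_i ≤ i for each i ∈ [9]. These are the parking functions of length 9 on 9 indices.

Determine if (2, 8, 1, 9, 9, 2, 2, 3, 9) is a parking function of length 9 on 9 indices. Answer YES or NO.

NO

Order a: b = (1, 2, 2, 2, 3, 8, 9, 9, 9).
  b_1=1 ≤ 1
  b_2=2 ≤ 2
  b_3=2 ≤ 3
  b_4=2 ≤ 4
  b_5=3 ≤ 5
  b_6=8 > 6
  fails at i=6 ⇒ NO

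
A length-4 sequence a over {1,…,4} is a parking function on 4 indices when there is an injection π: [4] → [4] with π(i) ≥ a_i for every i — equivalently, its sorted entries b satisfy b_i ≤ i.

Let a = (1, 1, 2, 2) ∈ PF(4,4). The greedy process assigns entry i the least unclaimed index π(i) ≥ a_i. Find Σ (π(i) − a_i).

Σπ = 4·5/2 = 10 (π permutes [4]); Σa = 1+1+2+2 = 6; disp = 10−6 = 4.

4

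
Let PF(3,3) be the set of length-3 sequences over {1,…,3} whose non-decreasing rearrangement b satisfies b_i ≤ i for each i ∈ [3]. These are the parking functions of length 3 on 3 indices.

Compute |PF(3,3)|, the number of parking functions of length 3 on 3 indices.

16

Count = (3−3+1)·(3+1)^(3−1) = 1×16 = 16 (Pollak)
E.g. (3,1,1) → sorted (1,1,3): b_i ≤ i ∀i, a PF.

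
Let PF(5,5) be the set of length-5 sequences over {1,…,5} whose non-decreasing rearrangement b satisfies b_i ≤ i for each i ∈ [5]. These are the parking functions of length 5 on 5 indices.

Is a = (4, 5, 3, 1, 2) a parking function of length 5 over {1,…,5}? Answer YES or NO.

YES

Rearranged: b = (1, 2, 3, 4, 5).
  b_1=1 ≤ 1
  b_2=2 ≤ 2
  b_3=3 ≤ 3
  b_4=4 ≤ 4
  b_5=5 ≤ 5
All bounds hold ⇒ YES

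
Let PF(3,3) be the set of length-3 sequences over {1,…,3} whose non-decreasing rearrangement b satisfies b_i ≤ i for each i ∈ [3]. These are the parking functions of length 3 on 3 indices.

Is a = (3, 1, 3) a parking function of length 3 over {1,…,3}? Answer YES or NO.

NO

Rearranged: b = (1, 3, 3).
  b_1=1 ≤ 1
  b_2=3 > 2
  fails at i=2 ⇒ NO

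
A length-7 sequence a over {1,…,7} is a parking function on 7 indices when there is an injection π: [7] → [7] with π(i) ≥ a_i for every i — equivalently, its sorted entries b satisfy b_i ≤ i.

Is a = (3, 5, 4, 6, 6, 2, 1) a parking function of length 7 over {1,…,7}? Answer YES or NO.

YES

Sorted: b = (1, 2, 3, 4, 5, 6, 6).
  b_1=1 ≤ 1
  b_2=2 ≤ 2
  b_3=3 ≤ 3
  b_4=4 ≤ 4
  b_5=5 ≤ 5
  b_6=6 ≤ 6
  b_7=6 ≤ 7
All bounds hold ⇒ YES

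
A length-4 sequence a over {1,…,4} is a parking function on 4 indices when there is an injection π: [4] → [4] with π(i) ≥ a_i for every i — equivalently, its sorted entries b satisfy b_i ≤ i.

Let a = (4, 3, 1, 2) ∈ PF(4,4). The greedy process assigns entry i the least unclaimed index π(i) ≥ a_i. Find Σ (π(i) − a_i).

Σπ(i) = 1+…+4 = 10; Σa = 4+3+1+2 = 10; disp = 10−10 = 0.

0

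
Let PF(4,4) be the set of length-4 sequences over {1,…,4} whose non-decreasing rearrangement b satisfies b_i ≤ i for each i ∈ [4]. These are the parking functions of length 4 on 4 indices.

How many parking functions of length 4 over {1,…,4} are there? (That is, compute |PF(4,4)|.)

125

#PF = 1·5^3 = 1·125 = 125 (Pollak)
Check (1,1,1,4) → sorted (1,1,1,4): b_i ≤ i ∀i, a PF.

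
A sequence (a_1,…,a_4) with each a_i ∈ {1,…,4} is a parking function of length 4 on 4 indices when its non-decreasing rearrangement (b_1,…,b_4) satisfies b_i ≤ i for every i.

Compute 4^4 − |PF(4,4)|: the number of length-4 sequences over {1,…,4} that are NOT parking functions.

|PF| = 1·5^3 = 1·125 = 125 (Pollak)
One tuple (1,4,4,1) → sorted (1,1,4,4): b_3=4>3, not a PF.
4^4 − 125 = 256 − 125 = 131

131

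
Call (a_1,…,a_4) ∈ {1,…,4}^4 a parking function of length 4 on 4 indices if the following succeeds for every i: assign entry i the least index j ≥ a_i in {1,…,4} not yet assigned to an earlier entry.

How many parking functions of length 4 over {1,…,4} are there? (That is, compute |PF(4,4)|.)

125

|PF(4,4)| = (4−4+1)·(4+1)^(4−1) = 1 · 125 = 125 (Konheim–Weiss)
Example (2,4,1,2) → sorted (1,2,2,4): b_i ≤ i ∀i, a PF.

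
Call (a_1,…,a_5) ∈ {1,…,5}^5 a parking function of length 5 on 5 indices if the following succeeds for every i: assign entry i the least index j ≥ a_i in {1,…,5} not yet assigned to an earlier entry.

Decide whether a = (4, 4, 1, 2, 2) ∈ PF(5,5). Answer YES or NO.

Sorted: b = (1, 2, 2, 4, 4).
  b_1=1 ≤ 1
  b_2=2 ≤ 2
  b_3=2 ≤ 3
  b_4=4 ≤ 4
  b_5=4 ≤ 5
All bounds hold ⇒ YES

YES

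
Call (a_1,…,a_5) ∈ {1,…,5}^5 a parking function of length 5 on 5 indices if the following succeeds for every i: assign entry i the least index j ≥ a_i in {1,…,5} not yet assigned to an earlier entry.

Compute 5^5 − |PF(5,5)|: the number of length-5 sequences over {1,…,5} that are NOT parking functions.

|PF| = 1·6^4 = 1×1296 = 1296 (Pollak)
One tuple (3,3,4,5,5) → sorted (3,3,4,5,5): b_1=3>1, not a PF.
5^5 − 1296 = 3125 − 1296 = 1829

1829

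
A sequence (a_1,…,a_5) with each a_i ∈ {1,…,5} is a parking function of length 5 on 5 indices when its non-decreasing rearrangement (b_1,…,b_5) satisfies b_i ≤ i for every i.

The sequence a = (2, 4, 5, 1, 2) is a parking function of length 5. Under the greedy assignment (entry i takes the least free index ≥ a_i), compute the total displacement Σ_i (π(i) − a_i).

Σπ = 15 ({1..5} each once); Σa = 2+4+5+1+2 = 14; disp = 15−14 = 1.

1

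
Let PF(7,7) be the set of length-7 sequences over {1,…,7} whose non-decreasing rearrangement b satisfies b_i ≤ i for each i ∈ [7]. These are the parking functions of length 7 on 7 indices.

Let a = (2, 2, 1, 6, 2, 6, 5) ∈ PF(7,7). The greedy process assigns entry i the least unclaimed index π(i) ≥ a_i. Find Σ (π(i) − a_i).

Σπ = 28 ({1..7} each once); Σa = 2+2+1+6+2+6+5 = 24; disp = 28−24 = 4.

4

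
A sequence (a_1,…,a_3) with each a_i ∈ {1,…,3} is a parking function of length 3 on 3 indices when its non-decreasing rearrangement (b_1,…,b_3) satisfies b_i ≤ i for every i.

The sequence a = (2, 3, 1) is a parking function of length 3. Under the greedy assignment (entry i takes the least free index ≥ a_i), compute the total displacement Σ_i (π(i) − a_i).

Σπ(i) = 1+…+3 = 6; Σa = 2+3+1 = 6; disp = 6−6 = 0.

0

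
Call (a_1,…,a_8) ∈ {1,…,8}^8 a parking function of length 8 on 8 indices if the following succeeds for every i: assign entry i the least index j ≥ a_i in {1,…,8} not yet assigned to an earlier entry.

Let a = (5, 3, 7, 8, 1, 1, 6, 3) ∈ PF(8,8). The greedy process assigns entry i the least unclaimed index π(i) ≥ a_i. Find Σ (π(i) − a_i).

2

Σπ = 36 ({1..8} each once); Σa = 5+3+7+8+1+1+6+3 = 34; disp = 36−34 = 2.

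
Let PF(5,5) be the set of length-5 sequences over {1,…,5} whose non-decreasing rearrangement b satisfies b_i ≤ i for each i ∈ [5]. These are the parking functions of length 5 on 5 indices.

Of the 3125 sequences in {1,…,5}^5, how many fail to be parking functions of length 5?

1829

#PF = 1·6^4 = 1·1296 = 1296 (Konheim–Weiss)
E.g. (4,4,5,2,5) → sorted (2,4,4,5,5): b_1=2>1, not a PF.
5^5 − 1296 = 3125 − 1296 = 1829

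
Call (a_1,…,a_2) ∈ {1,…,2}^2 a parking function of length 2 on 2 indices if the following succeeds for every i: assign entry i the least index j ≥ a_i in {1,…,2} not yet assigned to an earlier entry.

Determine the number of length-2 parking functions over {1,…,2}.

#PF = (3−2)·3^(2−1) = 1 · 3 = 3 (Pollak)
E.g. (1,2) → sorted (1,2): b_i ≤ i ∀i, a PF.

3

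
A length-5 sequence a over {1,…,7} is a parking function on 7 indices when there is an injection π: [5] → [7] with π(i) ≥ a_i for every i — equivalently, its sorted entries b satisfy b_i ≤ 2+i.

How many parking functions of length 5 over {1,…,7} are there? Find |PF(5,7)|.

12288

|PF| = 3·8^4 = 3 · 4096 = 12288 (Konheim–Weiss)
Check (6,2,5,6,2) → sorted (2,2,5,6,6): b_i ≤ 2+i ∀i, a PF.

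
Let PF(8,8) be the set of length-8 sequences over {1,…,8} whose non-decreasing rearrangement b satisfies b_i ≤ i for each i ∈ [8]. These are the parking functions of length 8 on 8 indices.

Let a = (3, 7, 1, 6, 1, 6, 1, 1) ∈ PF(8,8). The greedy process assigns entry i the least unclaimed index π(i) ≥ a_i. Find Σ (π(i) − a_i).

10

Σπ = 36 ({1..8} each once); Σa = 3+7+1+6+1+6+1+1 = 26; disp = 36−26 = 10.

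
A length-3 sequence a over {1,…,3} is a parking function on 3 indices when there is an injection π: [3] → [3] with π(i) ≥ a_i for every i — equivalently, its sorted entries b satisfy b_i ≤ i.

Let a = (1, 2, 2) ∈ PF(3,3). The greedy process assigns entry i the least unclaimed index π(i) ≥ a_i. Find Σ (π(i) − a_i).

Σπ(i) = 1+…+3 = 6; Σa = 1+2+2 = 5; disp = 6−5 = 1.

1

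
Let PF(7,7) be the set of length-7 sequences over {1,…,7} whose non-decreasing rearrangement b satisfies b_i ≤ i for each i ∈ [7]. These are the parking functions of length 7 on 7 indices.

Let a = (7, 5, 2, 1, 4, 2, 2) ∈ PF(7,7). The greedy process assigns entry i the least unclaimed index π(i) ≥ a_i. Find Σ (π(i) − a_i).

5

Σπ(i) = 1+…+7 = 28; Σa = 7+5+2+1+4+2+2 = 23; disp = 28−23 = 5.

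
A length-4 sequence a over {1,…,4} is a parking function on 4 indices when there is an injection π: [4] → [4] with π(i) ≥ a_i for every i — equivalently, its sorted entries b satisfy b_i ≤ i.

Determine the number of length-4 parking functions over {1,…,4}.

125

|PF(4,4)| = (4−4+1)·(4+1)^(4−1) = 1·125 = 125 (Pollak)
Check (1,2,3,3) → sorted (1,2,3,3): b_i ≤ i ∀i, a PF.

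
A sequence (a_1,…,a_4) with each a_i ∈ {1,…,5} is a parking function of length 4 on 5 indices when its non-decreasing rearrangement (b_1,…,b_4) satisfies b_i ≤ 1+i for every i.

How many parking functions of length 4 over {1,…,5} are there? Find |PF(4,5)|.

|PF| = (5−4+1)·(5+1)^(4−1) = 2×216 = 432
Example (1,5,3,2) → sorted (1,2,3,5): b_i ≤ 1+i ∀i, a PF.

432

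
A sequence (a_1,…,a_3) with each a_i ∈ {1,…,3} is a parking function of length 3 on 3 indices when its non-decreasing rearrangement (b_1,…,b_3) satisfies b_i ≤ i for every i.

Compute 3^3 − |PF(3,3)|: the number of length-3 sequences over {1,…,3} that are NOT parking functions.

11

Count = (4−3)·4^(3−1) = 1×16 = 16
One tuple (2,2,3) → sorted (2,2,3): b_1=2>1, not a PF.
Total 27; non-PF = 27−16 = 11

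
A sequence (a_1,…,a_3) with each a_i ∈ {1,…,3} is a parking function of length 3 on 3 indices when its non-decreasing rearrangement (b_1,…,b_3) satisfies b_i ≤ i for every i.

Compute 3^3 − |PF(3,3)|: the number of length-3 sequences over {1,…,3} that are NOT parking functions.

11

|PF(3,3)| = (4−3)·4^(3−1) = 1 · 16 = 16 (Pollak)
Example (3,3,3) → sorted (3,3,3): b_1=3>1, not a PF.
Total 27; non-PF = 27−16 = 11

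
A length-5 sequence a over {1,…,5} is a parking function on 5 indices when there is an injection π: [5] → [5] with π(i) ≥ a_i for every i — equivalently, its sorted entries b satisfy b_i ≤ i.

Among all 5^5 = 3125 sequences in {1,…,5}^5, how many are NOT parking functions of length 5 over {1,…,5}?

1829

Count = (6−5)·6^(5−1) = 1×1296 = 1296
Check (5,2,3,2,3) → sorted (2,2,3,3,5): b_1=2>1, not a PF.
Total 3125; non-PF = 3125−1296 = 1829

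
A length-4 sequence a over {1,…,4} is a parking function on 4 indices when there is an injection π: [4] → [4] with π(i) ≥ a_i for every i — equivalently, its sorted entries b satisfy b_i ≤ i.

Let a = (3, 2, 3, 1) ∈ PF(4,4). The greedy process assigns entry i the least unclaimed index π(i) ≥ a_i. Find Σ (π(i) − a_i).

Σπ = 4·5/2 = 10 (π permutes [4]); Σa = 3+2+3+1 = 9; disp = 10−9 = 1.

1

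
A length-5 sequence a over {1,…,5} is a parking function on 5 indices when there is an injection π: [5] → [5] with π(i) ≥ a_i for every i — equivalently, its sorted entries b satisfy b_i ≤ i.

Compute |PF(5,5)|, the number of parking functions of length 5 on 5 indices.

1296

#PF = (6−5)·6^(5−1) = 1 · 1296 = 1296 [KW]
E.g. (1,4,2,3,4) → sorted (1,2,3,4,4): b_i ≤ i ∀i, a PF.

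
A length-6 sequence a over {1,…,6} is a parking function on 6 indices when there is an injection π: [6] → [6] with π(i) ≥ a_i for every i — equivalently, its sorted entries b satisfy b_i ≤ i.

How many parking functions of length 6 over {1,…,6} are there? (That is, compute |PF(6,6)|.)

16807

#PF = (6−6+1)·(6+1)^(6−1) = 1 · 16807 = 16807 (Pollak)
One tuple (5,3,2,3,5,1) → sorted (1,2,3,3,5,5): b_i ≤ i ∀i, a PF.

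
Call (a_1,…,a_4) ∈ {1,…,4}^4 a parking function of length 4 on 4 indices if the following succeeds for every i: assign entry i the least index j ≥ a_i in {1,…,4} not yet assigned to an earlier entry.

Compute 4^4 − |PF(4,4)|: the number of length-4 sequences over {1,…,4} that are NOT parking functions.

131

#PF = (4−4+1)·(4+1)^(4−1) = 1×125 = 125 (Pollak)
Check (2,2,4,2) → sorted (2,2,2,4): b_1=2>1, not a PF.
So 256 − 125 = 131 fail.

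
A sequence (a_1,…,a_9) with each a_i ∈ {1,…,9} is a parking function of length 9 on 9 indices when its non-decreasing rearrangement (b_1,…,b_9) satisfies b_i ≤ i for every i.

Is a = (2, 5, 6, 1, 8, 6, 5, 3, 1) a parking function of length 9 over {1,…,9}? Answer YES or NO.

Sorted: b = (1, 1, 2, 3, 5, 5, 6, 6, 8).
  b_1=1 ≤ 1
  b_2=1 ≤ 2
  b_3=2 ≤ 3
  b_4=3 ≤ 4
  b_5=5 ≤ 5
  b_6=5 ≤ 6
  b_7=6 ≤ 7
  b_8=6 ≤ 8
  b_9=8 ≤ 9
All bounds hold ⇒ YES

YES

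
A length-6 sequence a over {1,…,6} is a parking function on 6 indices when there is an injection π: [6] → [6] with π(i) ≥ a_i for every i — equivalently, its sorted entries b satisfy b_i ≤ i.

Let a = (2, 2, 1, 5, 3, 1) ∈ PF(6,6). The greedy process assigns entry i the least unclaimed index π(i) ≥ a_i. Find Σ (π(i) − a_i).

Σπ = 6·7/2 = 21 (π permutes [6]); Σa = 2+2+1+5+3+1 = 14; disp = 21−14 = 7.

7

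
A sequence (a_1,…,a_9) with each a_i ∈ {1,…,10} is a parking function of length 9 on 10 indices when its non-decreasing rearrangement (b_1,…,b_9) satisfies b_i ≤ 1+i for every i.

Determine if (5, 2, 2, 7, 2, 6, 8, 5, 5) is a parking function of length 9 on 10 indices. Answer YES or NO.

Rearranged: b = (2, 2, 2, 5, 5, 5, 6, 7, 8).
  b_1=2 ≤ 2
  b_2=2 ≤ 3
  b_3=2 ≤ 4
  b_4=5 ≤ 5
  b_5=5 ≤ 6
  b_6=5 ≤ 7
  b_7=6 ≤ 8
  b_8=7 ≤ 9
  b_9=8 ≤ 10
All bounds hold ⇒ YES

YES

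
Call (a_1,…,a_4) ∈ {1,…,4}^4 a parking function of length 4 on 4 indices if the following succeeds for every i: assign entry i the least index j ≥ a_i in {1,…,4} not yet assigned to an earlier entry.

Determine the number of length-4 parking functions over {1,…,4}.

#PF = (4+1−4)·(4+1)^{4−1} = 1×125 = 125 (Pollak)
Check (1,3,4,1) → sorted (1,1,3,4): b_i ≤ i ∀i, a PF.

125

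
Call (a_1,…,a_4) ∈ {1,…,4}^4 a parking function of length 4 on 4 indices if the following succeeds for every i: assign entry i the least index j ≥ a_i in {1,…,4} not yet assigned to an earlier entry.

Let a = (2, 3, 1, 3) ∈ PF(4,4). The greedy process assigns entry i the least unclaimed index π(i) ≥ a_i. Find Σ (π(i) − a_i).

1

Σπ = 10 ({1..4} each once); Σa = 2+3+1+3 = 9; disp = 10−9 = 1.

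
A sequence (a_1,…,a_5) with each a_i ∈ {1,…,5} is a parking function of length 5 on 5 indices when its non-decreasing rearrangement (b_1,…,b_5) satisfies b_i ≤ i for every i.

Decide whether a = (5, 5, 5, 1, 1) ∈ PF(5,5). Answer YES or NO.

NO

Order a: b = (1, 1, 5, 5, 5).
  b_1=1 ≤ 1
  b_2=1 ≤ 2
  b_3=5 > 3
  fails at i=3 ⇒ NO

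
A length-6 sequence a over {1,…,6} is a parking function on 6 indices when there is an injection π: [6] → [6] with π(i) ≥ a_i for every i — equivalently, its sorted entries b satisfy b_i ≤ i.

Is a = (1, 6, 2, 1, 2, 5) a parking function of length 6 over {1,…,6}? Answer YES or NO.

YES

Rearranged: b = (1, 1, 2, 2, 5, 6).
  b_1=1 ≤ 1
  b_2=1 ≤ 2
  b_3=2 ≤ 3
  b_4=2 ≤ 4
  b_5=5 ≤ 5
  b_6=6 ≤ 6
All bounds hold ⇒ YES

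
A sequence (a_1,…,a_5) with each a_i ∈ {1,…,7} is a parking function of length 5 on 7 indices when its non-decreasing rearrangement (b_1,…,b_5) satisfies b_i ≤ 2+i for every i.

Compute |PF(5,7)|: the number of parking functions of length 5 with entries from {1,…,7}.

12288

|PF| = 3·8^4 = 3×4096 = 12288 (Pollak)
Example (1,6,5,2,6) → sorted (1,2,5,6,6): b_i ≤ 2+i ∀i, a PF.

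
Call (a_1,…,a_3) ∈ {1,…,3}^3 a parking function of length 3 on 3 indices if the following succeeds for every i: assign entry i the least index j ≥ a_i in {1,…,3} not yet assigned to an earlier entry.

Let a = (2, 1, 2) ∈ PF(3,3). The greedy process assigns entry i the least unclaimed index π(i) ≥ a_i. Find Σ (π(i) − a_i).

1

Σπ(i) = 1+…+3 = 6; Σa = 2+1+2 = 5; disp = 6−5 = 1.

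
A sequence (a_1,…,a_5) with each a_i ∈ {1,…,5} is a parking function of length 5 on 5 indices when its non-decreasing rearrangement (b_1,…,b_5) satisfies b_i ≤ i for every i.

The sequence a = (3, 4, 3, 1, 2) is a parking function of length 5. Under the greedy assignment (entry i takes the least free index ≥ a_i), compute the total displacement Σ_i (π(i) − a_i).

Σπ = 15 ({1..5} each once); Σa = 3+4+3+1+2 = 13; disp = 15−13 = 2.

2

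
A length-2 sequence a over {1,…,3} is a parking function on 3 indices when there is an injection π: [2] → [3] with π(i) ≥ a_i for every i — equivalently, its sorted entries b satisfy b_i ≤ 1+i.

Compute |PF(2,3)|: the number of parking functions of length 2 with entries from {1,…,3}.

|PF| = 2·4^1 = 2 · 4 = 8 (Pollak)
Example (1,2) → sorted (1,2): b_i ≤ 1+i ∀i, a PF.

8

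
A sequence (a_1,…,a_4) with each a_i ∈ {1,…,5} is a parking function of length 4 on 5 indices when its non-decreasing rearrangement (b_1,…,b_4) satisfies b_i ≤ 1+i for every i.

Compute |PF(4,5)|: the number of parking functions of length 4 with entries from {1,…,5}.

432

Count = (5−4+1)·(5+1)^(4−1) = 2·216 = 432
E.g. (3,2,2,5) → sorted (2,2,3,5): b_i ≤ 1+i ∀i, a PF.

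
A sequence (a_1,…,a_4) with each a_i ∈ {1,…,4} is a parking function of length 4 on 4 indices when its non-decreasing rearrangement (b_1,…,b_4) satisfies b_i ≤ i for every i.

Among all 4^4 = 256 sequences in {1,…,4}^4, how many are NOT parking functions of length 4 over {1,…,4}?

|PF| = (4−4+1)·(4+1)^(4−1) = 1 · 125 = 125 (Konheim–Weiss)
E.g. (3,4,3,4) → sorted (3,3,4,4): b_1=3>1, not a PF.
Total 256; non-PF = 256−125 = 131

131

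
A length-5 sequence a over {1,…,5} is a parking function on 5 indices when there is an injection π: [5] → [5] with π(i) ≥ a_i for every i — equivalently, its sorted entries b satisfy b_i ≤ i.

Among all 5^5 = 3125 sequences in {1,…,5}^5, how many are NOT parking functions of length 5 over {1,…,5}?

1829

|PF(5,5)| = (5−5+1)·(5+1)^(5−1) = 1 · 1296 = 1296 (Konheim–Weiss)
One tuple (5,5,3,1,5) → sorted (1,3,5,5,5): b_2=3>2, not a PF.
Total 3125; non-PF = 3125−1296 = 1829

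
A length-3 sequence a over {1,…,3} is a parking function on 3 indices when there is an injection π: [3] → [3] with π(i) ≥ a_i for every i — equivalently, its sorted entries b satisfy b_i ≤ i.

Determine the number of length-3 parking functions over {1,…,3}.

16

|PF(3,3)| = (3−3+1)·(3+1)^(3−1) = 1 · 16 = 16 (Pollak)
Check (1,2,1) → sorted (1,1,2): b_i ≤ i ∀i, a PF.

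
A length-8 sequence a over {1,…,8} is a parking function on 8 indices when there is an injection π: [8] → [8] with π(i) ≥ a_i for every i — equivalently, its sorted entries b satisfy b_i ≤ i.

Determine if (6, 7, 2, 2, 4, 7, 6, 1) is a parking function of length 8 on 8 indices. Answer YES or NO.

NO

Order a: b = (1, 2, 2, 4, 6, 6, 7, 7).
  b_1=1 ≤ 1
  b_2=2 ≤ 2
  b_3=2 ≤ 3
  b_4=4 ≤ 4
  b_5=6 > 5
  fails at i=5 ⇒ NO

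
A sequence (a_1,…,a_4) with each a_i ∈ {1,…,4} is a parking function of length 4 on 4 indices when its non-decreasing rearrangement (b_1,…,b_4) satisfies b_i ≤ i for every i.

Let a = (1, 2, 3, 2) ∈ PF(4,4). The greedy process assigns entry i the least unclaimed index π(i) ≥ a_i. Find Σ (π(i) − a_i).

Σπ(i) = 1+…+4 = 10; Σa = 1+2+3+2 = 8; disp = 10−8 = 2.

2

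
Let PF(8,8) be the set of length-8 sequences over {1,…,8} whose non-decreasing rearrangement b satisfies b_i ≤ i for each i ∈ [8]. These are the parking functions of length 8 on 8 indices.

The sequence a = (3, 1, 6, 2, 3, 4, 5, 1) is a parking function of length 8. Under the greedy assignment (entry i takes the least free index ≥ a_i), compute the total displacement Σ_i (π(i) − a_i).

Σπ = 8·9/2 = 36 (π permutes [8]); Σa = 3+1+6+2+3+4+5+1 = 25; disp = 36−25 = 11.

11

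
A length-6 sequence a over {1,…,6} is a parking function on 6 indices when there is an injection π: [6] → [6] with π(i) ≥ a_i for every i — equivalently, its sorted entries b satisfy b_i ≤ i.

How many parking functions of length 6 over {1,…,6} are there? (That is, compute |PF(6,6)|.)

16807

|PF| = 1·7^5 = 1 · 16807 = 16807
E.g. (1,4,3,5,6,2) → sorted (1,2,3,4,5,6): b_i ≤ i ∀i, a PF.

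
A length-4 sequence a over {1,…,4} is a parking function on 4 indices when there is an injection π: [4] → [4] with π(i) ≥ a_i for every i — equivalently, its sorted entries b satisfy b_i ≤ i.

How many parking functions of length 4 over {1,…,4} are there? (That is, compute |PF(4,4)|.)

#PF = (5−4)·5^(4−1) = 1 · 125 = 125
E.g. (2,2,1,1) → sorted (1,1,2,2): b_i ≤ i ∀i, a PF.

125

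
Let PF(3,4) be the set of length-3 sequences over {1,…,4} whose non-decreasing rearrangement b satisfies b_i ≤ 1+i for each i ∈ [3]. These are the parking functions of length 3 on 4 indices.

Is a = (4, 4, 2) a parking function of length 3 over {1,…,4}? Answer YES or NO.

Order a: b = (2, 4, 4).
  b_1=2 ≤ 2
  b_2=4 > 3
  fails at i=2 ⇒ NO

NO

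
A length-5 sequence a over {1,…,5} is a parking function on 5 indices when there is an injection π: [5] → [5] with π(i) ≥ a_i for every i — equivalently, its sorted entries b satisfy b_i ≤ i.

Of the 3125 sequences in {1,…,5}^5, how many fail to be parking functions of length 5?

#PF = (5+1−5)·(5+1)^{5−1} = 1·1296 = 1296 [KW]
E.g. (4,5,5,4,5) → sorted (4,4,5,5,5): b_1=4>1, not a PF.
So 3125 − 1296 = 1829 fail.

1829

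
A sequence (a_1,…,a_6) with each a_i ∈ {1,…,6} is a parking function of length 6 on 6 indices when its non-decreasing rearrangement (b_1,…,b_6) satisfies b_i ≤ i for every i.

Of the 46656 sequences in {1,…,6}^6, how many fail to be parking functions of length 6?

29849

|PF| = 1·7^5 = 1×16807 = 16807 (Pollak)
Check (4,5,4,6,1,6) → sorted (1,4,4,5,6,6): b_2=4>2, not a PF.
6^6 − 16807 = 46656 − 16807 = 29849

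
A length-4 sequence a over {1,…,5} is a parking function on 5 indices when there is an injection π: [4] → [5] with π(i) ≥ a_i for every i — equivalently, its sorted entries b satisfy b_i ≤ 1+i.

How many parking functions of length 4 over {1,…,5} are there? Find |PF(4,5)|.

432

#PF = (5+1−4)·(5+1)^{4−1} = 2·216 = 432 (Konheim–Weiss)
Check (5,4,1,1) → sorted (1,1,4,5): b_i ≤ 1+i ∀i, a PF.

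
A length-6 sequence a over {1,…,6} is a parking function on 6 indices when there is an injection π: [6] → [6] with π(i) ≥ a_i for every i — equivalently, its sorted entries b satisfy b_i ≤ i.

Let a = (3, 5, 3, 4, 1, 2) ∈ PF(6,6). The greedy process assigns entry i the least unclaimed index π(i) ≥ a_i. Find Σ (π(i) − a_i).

Σπ = 21 ({1..6} each once); Σa = 3+5+3+4+1+2 = 18; disp = 21−18 = 3.

3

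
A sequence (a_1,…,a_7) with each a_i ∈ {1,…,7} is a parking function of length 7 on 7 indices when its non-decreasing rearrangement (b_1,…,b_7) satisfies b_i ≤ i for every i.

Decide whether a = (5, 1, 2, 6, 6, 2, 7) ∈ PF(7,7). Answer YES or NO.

Order a: b = (1, 2, 2, 5, 6, 6, 7).
  b_1=1 ≤ 1
  b_2=2 ≤ 2
  b_3=2 ≤ 3
  b_4=5 > 4
  fails at i=4 ⇒ NO

NO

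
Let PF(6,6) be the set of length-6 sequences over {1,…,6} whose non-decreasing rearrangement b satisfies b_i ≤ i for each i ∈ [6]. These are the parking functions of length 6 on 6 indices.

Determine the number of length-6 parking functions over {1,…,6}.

16807

Count = (6−6+1)·(6+1)^(6−1) = 1·16807 = 16807 (Konheim–Weiss)
One tuple (2,1,3,3,6,5) → sorted (1,2,3,3,5,6): b_i ≤ i ∀i, a PF.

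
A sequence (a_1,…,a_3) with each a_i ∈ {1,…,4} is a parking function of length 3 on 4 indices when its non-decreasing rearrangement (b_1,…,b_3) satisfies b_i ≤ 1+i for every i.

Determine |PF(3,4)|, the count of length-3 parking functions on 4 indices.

50

|PF(3,4)| = (5−3)·5^(3−1) = 2·25 = 50 [KW]
Check (1,3,4) → sorted (1,3,4): b_i ≤ 1+i ∀i, a PF.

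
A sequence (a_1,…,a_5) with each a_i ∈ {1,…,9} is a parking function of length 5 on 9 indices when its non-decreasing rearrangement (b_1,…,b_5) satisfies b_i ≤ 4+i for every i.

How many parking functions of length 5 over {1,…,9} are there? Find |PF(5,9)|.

50000

Count = (9+1−5)·(9+1)^{5−1} = 5×10000 = 50000 [KW]
Check (6,7,1,4,1) → sorted (1,1,4,6,7): b_i ≤ 4+i ∀i, a PF.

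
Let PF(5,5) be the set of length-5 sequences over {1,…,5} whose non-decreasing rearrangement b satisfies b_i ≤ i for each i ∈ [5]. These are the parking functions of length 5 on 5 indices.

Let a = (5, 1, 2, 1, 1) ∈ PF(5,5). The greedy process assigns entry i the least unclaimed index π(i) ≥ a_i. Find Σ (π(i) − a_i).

Σπ(i) = 1+…+5 = 15; Σa = 5+1+2+1+1 = 10; disp = 15−10 = 5.

5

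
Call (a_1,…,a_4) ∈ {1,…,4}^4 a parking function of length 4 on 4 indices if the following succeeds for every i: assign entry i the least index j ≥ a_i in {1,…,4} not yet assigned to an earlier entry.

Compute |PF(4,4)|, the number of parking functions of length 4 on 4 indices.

|PF(4,4)| = (5−4)·5^(4−1) = 1×125 = 125
Check (1,1,4,3) → sorted (1,1,3,4): b_i ≤ i ∀i, a PF.

125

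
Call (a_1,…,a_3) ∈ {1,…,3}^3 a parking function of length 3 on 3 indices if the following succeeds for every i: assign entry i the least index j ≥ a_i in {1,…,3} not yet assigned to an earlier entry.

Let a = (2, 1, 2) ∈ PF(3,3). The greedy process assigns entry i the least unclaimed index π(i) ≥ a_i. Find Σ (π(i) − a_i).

Σπ = 3·4/2 = 6 (π permutes [3]); Σa = 2+1+2 = 5; disp = 6−5 = 1.

1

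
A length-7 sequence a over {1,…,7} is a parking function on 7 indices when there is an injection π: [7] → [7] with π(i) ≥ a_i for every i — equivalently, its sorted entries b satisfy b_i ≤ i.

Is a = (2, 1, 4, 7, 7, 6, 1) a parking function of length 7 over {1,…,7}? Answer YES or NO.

Order a: b = (1, 1, 2, 4, 6, 7, 7).
  b_1=1 ≤ 1
  b_2=1 ≤ 2
  b_3=2 ≤ 3
  b_4=4 ≤ 4
  b_5=6 > 5
  fails at i=5 ⇒ NO

NO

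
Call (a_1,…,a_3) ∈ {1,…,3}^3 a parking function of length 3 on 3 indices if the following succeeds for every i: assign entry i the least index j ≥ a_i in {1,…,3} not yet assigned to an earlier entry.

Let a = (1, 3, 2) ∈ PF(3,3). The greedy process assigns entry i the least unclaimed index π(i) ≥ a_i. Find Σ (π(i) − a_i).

Σπ(i) = 1+…+3 = 6; Σa = 1+3+2 = 6; disp = 6−6 = 0.

0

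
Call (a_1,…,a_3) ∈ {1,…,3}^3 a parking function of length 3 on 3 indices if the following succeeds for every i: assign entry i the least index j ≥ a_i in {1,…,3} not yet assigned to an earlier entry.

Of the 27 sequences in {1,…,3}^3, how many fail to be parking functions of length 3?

|PF| = (4−3)·4^(3−1) = 1×16 = 16 (Konheim–Weiss)
E.g. (3,3,3) → sorted (3,3,3): b_1=3>1, not a PF.
So 27 − 16 = 11 fail.

11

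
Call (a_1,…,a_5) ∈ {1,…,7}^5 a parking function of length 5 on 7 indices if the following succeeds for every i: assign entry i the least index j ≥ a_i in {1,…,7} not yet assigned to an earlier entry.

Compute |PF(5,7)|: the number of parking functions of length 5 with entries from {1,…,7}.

12288

|PF(5,7)| = 3·8^4 = 3 · 4096 = 12288 [KW]
Check (5,3,4,6,3) → sorted (3,3,4,5,6): b_i ≤ 2+i ∀i, a PF.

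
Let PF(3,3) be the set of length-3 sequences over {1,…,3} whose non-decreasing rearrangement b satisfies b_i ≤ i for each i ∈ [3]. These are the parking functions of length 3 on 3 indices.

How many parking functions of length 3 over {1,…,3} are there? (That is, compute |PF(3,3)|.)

|PF(3,3)| = 1·4^2 = 1 · 16 = 16 [KW]
Example (2,3,1) → sorted (1,2,3): b_i ≤ i ∀i, a PF.

16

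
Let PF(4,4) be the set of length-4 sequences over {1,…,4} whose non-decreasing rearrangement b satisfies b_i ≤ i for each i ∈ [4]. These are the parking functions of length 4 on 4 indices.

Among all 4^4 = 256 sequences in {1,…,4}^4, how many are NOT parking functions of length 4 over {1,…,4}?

131

|PF| = 1·5^3 = 1 · 125 = 125
E.g. (3,3,1,3) → sorted (1,3,3,3): b_2=3>2, not a PF.
So 256 − 125 = 131 fail.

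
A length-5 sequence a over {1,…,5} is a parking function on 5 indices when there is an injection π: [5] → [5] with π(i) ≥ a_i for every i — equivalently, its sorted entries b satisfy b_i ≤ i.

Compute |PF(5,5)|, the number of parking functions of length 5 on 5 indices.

1296

Count = (5−5+1)·(5+1)^(5−1) = 1·1296 = 1296 (Pollak)
E.g. (1,4,5,1,1) → sorted (1,1,1,4,5): b_i ≤ i ∀i, a PF.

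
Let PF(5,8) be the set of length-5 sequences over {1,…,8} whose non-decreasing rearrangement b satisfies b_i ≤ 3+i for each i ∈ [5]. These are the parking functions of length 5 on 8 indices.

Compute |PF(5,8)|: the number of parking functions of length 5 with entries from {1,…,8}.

26244

|PF| = (8−5+1)·(8+1)^(5−1) = 4·6561 = 26244 (Pollak)
One tuple (3,2,6,6,4) → sorted (2,3,4,6,6): b_i ≤ 3+i ∀i, a PF.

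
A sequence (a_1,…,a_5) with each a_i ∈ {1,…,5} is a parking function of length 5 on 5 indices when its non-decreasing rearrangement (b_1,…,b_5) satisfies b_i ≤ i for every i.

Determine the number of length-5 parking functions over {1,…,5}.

#PF = (5+1−5)·(5+1)^{5−1} = 1 · 1296 = 1296 (Konheim–Weiss)
E.g. (1,5,1,4,3) → sorted (1,1,3,4,5): b_i ≤ i ∀i, a PF.

1296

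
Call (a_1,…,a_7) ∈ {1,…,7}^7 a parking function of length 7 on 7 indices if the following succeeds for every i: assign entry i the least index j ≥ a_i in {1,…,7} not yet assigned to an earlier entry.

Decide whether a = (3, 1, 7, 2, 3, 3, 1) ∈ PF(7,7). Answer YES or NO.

Order a: b = (1, 1, 2, 3, 3, 3, 7).
  b_1=1 ≤ 1
  b_2=1 ≤ 2
  b_3=2 ≤ 3
  b_4=3 ≤ 4
  b_5=3 ≤ 5
  b_6=3 ≤ 6
  b_7=7 ≤ 7
All bounds hold ⇒ YES

YES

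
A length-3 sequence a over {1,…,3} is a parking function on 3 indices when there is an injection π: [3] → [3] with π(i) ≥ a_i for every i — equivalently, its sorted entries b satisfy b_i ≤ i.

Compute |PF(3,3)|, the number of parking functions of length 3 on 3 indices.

16

#PF = 1·4^2 = 1×16 = 16 [KW]
Check (1,2,2) → sorted (1,2,2): b_i ≤ i ∀i, a PF.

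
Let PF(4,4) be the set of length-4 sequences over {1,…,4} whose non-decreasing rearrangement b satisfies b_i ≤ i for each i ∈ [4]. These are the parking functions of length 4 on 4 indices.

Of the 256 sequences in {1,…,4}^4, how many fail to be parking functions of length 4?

131

|PF(4,4)| = (4−4+1)·(4+1)^(4−1) = 1·125 = 125 (Pollak)
Check (2,2,4,3) → sorted (2,2,3,4): b_1=2>1, not a PF.
4^4 − 125 = 256 − 125 = 131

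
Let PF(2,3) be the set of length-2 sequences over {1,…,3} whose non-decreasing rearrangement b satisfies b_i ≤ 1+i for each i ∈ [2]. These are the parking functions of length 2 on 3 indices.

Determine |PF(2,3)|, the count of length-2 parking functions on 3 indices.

8

|PF| = (3+1−2)·(3+1)^{2−1} = 2×4 = 8
Check (3,2) → sorted (2,3): b_i ≤ 1+i ∀i, a PF.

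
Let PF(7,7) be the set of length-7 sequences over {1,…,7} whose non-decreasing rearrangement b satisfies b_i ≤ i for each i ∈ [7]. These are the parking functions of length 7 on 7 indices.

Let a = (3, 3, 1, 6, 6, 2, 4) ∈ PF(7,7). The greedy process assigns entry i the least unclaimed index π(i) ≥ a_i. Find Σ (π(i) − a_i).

3

Σπ = 28 ({1..7} each once); Σa = 3+3+1+6+6+2+4 = 25; disp = 28−25 = 3.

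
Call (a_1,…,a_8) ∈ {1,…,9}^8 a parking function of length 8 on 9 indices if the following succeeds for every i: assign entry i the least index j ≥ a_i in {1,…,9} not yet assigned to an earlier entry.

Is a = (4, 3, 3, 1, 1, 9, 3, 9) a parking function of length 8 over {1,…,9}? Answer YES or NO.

NO

Sorted: b = (1, 1, 3, 3, 3, 4, 9, 9).
  b_1=1 ≤ 2
  b_2=1 ≤ 3
  b_3=3 ≤ 4
  b_4=3 ≤ 5
  b_5=3 ≤ 6
  b_6=4 ≤ 7
  b_7=9 > 8
  fails at i=7 ⇒ NO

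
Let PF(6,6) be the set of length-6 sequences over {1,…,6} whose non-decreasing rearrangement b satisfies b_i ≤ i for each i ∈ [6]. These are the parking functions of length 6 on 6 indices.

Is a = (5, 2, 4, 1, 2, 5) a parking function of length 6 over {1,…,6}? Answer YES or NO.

Sorted: b = (1, 2, 2, 4, 5, 5).
  b_1=1 ≤ 1
  b_2=2 ≤ 2
  b_3=2 ≤ 3
  b_4=4 ≤ 4
  b_5=5 ≤ 5
  b_6=5 ≤ 6
All bounds hold ⇒ YES

YES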